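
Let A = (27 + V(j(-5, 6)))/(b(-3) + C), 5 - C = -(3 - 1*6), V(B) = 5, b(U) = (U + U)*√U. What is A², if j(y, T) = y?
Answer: 256/(1 - 3*I*√3)² ≈ -8.4898 + 3.3934*I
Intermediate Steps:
b(U) = 2*U^(3/2) (b(U) = (2*U)*√U = 2*U^(3/2))
C = 2 (C = 5 - (-1)*(3 - 1*6) = 5 - (-1)*(3 - 6) = 5 - (-1)*(-3) = 5 - 1*3 = 5 - 3 = 2)
A = 32/(2 - 6*I*√3) (A = (27 + 5)/(2*(-3)^(3/2) + 2) = 32/(2*(-3*I*√3) + 2) = 32/(-6*I*√3 + 2) = 32/(2 - 6*I*√3) ≈ 0.57143 + 2.9692*I)
A² = (4/7 + 12*I*√3/7)²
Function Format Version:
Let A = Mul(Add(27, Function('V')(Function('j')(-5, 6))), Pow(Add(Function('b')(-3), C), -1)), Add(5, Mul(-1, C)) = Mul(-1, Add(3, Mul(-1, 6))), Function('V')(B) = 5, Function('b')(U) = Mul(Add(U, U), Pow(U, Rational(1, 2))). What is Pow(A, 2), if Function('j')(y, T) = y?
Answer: Mul(256, Pow(Add(1, Mul(-3, I, Pow(3, Rational(1, 2)))), -2)) ≈ Add(-8.4898, Mul(3.3934, I))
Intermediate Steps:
Function('b')(U) = Mul(2, Pow(U, Rational(3, 2))) (Function('b')(U) = Mul(Mul(2, U), Pow(U, Rational(1, 2))) = Mul(2, Pow(U, Rational(3, 2))))
C = 2 (C = Add(5, Mul(-1, Mul(-1, Add(3, Mul(-1, 6))))) = Add(5, Mul(-1, Mul(-1, Add(3, -6)))) = Add(5, Mul(-1, Mul(-1, -3))) = Add(5, Mul(-1, 3)) = Add(5, -3) = 2)
A = Mul(32, Pow(Add(2, Mul(-6, I, Pow(3, Rational(1, 2)))), -1)) (A = Mul(Add(27, 5), Pow(Add(Mul(2, Pow(-3, Rational(3, 2))), 2), -1)) = Mul(32, Pow(Add(Mul(2, Mul(-3, I, Pow(3, Rational(1, 2)))), 2), -1)) = Mul(32, Pow(Add(Mul(-6, I, Pow(3, Rational(1, 2))), 2), -1)) = Mul(32, Pow(Add(2, Mul(-6, I, Pow(3, Rational(1, 2)))), -1)) ≈ Add(0.57143, Mul(2.9692, I)))
Pow(A, 2) = Pow(Add(Rational(4, 7), Mul(Rational(12, 7), I, Pow(3, Rational(1, 2)))), 2)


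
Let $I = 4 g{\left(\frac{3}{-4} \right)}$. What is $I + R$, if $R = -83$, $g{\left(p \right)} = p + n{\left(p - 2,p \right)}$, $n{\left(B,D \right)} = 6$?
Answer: $-62$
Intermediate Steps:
$g{\left(p \right)} = 6 + p$ ($g{\left(p \right)} = p + 6 = 6 + p$)
$I = 21$ ($I = 4 \left(6 + \frac{3}{-4}\right) = 4 \left(6 + 3 \left(- \frac{1}{4}\right)\right) = 4 \left(6 - \frac{3}{4}\right) = 4 \cdot \frac{21}{4} = 21$)
$I + R = 21 - 83 = -62$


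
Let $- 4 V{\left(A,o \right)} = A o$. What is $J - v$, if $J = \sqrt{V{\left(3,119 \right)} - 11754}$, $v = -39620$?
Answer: $39620 + \frac{i \sqrt{47373}}{2} \approx 39620.0 + 108.83 i$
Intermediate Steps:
$V{\left(A,o \right)} = - \frac{A o}{4}$
$J = \frac{i \sqrt{47373}}{2}$ ($J = \sqrt{\left(- \frac{1}{4}\right) 3 \cdot 119 - 11754} = \sqrt{- \frac{357}{4} - 11754} = \sqrt{- \frac{47373}{4}} = \frac{i \sqrt{47373}}{2} \approx 108.83 i$)
$J - v = \frac{i \sqrt{47373}}{2} - -39620 = \frac{i \sqrt{47373}}{2} + 39620 = 39620 + \frac{i \sqrt{47373}}{2}$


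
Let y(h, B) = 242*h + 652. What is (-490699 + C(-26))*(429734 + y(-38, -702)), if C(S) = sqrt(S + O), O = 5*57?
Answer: -206677511810 + 421190*sqrt(259) ≈ -2.0667e+11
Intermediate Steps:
O = 285
y(h, B) = 652 + 242*h
C(S) = sqrt(285 + S) (C(S) = sqrt(S + 285) = sqrt(285 + S))
(-490699 + C(-26))*(429734 + y(-38, -702)) = (-490699 + sqrt(285 - 26))*(429734 + (652 + 242*(-38))) = (-490699 + sqrt(259))*(429734 + (652 - 9196)) = (-490699 + sqrt(259))*(429734 - 8544) = (-490699 + sqrt(259))*421190 = -206677511810 + 421190*sqrt(259)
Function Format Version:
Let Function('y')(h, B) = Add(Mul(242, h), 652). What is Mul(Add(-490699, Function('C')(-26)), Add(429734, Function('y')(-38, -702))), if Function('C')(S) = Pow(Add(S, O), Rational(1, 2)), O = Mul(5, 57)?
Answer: Add(-206677511810, Mul(421190, Pow(259, Rational(1, 2)))) ≈ -2.0667e+11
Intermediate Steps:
O = 285
Function('y')(h, B) = Add(652, Mul(242, h))
Function('C')(S) = Pow(Add(285, S), Rational(1, 2)) (Function('C')(S) = Pow(Add(S, 285), Rational(1, 2)) = Pow(Add(285, S), Rational(1, 2)))
Mul(Add(-490699, Function('C')(-26)), Add(429734, Function('y')(-38, -702))) = Mul(Add(-490699, Pow(Add(285, -26), Rational(1, 2))), Add(429734, Add(652, Mul(242, -38)))) = Mul(Add(-490699, Pow(259, Rational(1, 2))), Add(429734, Add(652, -9196))) = Mul(Add(-490699, Pow(259, Rational(1, 2))), Add(429734, -8544)) = Mul(Add(-490699, Pow(259, Rational(1, 2))), 421190) = Add(-206677511810, Mul(421190, Pow(259, Rational(1, 2))))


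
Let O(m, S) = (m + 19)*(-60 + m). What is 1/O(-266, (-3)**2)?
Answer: 1/80522 ≈ 1.2419e-5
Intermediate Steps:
O(m, S) = (-60 + m)*(19 + m) (O(m, S) = (19 + m)*(-60 + m) = (-60 + m)*(19 + m))
1/O(-266, (-3)**2) = 1/(-1140 + (-266)**2 - 41*(-266)) = 1/(-1140 + 70756 + 10906) = 1/80522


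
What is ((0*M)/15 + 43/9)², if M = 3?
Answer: 1849/81 ≈ 22.827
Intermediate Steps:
((0*M)/15 + 43/9)² = ((0*3)/15 + 43/9)² = (0*(1/15) + 43*(⅑))² = (0 + 43/9)² = (43/9)² = 1849/81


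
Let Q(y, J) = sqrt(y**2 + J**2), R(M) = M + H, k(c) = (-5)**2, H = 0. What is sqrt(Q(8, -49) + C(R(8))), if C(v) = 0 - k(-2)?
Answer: sqrt(-25 + sqrt(2465)) ≈ 4.9648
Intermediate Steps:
k(c) = 25
R(M) = M (R(M) = M + 0 = M)
C(v) = -25 (C(v) = 0 - 1*25 = 0 - 25 = -25)
Q(y, J) = sqrt(J**2 + y**2)
sqrt(Q(8, -49) + C(R(8))) = sqrt(sqrt((-49)**2 + 8**2) - 25) = sqrt(sqrt(2401 + 64) - 25) = sqrt(sqrt(2465) - 25) = sqrt(-25 + sqrt(2465))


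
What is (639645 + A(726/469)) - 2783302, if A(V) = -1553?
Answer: -2145210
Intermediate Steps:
(639645 + A(726/469)) - 2783302 = (639645 - 1553) - 2783302 = 638092 - 2783302 = -2145210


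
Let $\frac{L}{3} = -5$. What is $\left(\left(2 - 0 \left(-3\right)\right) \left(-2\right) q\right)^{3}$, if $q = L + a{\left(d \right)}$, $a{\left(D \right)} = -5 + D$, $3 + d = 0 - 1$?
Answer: $884736$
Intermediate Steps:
$L = -15$ ($L = 3 \left(-5\right) = -15$)
$d = -4$ ($d = -3 + \left(0 - 1\right) = -3 - 1 = -4$)
$q = -24$ ($q = -15 - 9 = -24$)
$\left(\left(2 - 0 \left(-3\right)\right) \left(-2\right) q\right)^{3} = \left(\left(2 - 0 \left(-3\right)\right) \left(-2\right) \left(-24\right)\right)^{3} = \left(\left(2 - 0\right) \left(-2\right) \left(-24\right)\right)^{3} = \left(\left(2 + 0\right) \left(-2\right) \left(-24\right)\right)^{3} = \left(2 \left(-2\right) \left(-24\right)\right)^{3} = \left(\left(-4\right) \left(-24\right)\right)^{3} = 96^{3} = 884736$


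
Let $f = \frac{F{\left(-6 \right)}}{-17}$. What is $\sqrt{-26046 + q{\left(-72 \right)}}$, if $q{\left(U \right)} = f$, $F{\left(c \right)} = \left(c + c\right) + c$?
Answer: $\frac{42 i \sqrt{4267}}{17} \approx 161.38 i$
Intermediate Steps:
$F{\left(c \right)} = 3 c$ ($F{\left(c \right)} = 2 c + c = 3 c$)
$f = \frac{18}{17}$ ($f = \frac{3 \left(-6\right)}{-17} = \left(-18\right) \left(- \frac{1}{17}\right) = \frac{18}{17} \approx 1.0588$)
$q{\left(U \right)} = \frac{18}{17}$
$\sqrt{-26046 + q{\left(-72 \right)}} = \sqrt{-26046 + \frac{18}{17}} = \sqrt{- \frac{442764}{17}} = \frac{42 i \sqrt{4267}}{17}$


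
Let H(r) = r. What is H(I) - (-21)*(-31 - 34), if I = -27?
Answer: -1392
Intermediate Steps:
H(I) - (-21)*(-31 - 34) = -27 - (-21)*(-31 - 34) = -27 - (-21)*(-65) = -27 - 1*1365 = -27 - 1365 = -1392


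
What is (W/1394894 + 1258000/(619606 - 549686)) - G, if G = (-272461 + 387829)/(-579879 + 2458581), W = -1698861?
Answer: 1594942725928061/95433157874663 ≈ 16.713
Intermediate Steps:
G = 19228/313117 (G = 115368/1878702 = 115368*(1/1878702) = 19228/313117 ≈ 0.061408)
(W/1394894 + 1258000/(619606 - 549686)) - G = (-1698861/1394894 + 1258000/(619606 - 549686)) - 1*19228/313117 = (-1698861*1/1394894 + 1258000/69920) - 19228/313117 = (-1698861/1394894 + 1258000*(1/69920)) - 19228/313117 = (-1698861/1394894 + 15725/874) - 19228/313117 = 5112475909/304784339 - 19228/313117 = 1594942725928061/95433157874663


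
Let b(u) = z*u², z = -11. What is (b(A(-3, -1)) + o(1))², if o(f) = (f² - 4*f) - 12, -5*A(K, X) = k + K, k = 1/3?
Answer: 16638241/50625 ≈ 328.66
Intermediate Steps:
k = ⅓ ≈ 0.33333
A(K, X) = -1/15 - K/5 (A(K, X) = -(⅓ + K)/5 = -1/15 - K/5)
o(f) = -12 + f² - 4*f
b(u) = -11*u²
(b(A(-3, -1)) + o(1))² = (-11*(-1/15 - ⅕*(-3))² + (-12 + 1² - 4*1))² = (-11*(-1/15 + ⅗)² + (-12 + 1 - 4))² = (-11*(8/15)² - 15)² = (-11*64/225 - 15)² = (-704/225 - 15)² = (-4079/225)² = 16638241/50625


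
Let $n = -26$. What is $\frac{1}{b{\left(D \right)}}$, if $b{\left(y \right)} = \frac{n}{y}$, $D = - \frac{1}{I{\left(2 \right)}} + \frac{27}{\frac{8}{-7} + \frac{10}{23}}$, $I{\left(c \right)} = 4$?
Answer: $\frac{2917}{1976} \approx 1.4762$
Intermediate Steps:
$D = - \frac{2917}{76}$ ($D = - \frac{1}{4} + \frac{27}{\frac{8}{-7} + \frac{10}{23}} = \left(-1\right) \frac{1}{4} + \frac{27}{8 \left(- \frac{1}{7}\right) + 10 \cdot \frac{1}{23}} = - \frac{1}{4} + \frac{27}{- \frac{8}{7} + \frac{10}{23}} = - \frac{1}{4} + \frac{27}{- \frac{114}{161}} = - \frac{1}{4} + 27 \left(- \frac{161}{114}\right) = - \frac{1}{4} - \frac{1449}{38} = - \frac{2917}{76} \approx -38.382$)
$b{\left(y \right)} = - \frac{26}{y}$
$\frac{1}{b{\left(D \right)}} = \frac{1}{\left(-26\right) \frac{1}{- \frac{2917}{76}}} = \frac{1}{\left(-26\right) \left(- \frac{76}{2917}\right)} = \frac{1}{\frac{1976}{2917}} = \frac{2917}{1976}$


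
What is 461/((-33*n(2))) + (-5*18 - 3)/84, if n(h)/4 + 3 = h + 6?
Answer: -4171/2310 ≈ -1.8056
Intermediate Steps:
n(h) = 12 + 4*h (n(h) = -12 + 4*(h + 6) = -12 + 4*(6 + h) = -12 + (24 + 4*h) = 12 + 4*h)
461/((-33*n(2))) + (-5*18 - 3)/84 = 461/((-33*(12 + 4*2))) + (-5*18 - 3)/84 = 461/((-33*(12 + 8))) + (-90 - 3)*(1/84) = 461/((-33*20)) - 93*1/84 = 461/(-660) - 31/28 = 461*(-1/660) - 31/28 = -461/660 - 31/28 = -4171/2310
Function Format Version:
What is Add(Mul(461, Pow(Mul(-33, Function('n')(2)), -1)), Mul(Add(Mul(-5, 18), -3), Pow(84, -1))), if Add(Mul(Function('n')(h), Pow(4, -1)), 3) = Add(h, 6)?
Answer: Rational(-4171, 2310) ≈ -1.8056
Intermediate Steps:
Function('n')(h) = Add(12, Mul(4, h)) (Function('n')(h) = Add(-12, Mul(4, Add(h, 6))) = Add(-12, Mul(4, Add(6, h))) = Add(-12, Add(24, Mul(4, h))) = Add(12, Mul(4, h)))
Add(Mul(461, Pow(Mul(-33, Function('n')(2)), -1)), Mul(Add(Mul(-5, 18), -3), Pow(84, -1))) = Add(Mul(461, Pow(Mul(-33, Add(12, Mul(4, 2))), -1)), Mul(Add(Mul(-5, 18), -3), Pow(84, -1))) = Add(Mul(461, Pow(Mul(-33, Add(12, 8)), -1)), Mul(Add(-90, -3), Rational(1, 84))) = Add(Mul(461, Pow(Mul(-33, 20), -1)), Mul(-93, Rational(1, 84))) = Add(Mul(461, Pow(-660, -1)), Rational(-31, 28)) = Add(Mul(461, Rational(-1, 660)), Rational(-31, 28)) = Add(Rational(-461, 660), Rational(-31, 28)) = Rational(-4171, 2310)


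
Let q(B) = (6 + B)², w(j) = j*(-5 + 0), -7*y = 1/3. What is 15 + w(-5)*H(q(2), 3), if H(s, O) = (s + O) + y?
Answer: 35465/21 ≈ 1688.8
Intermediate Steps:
y = -1/21 (y = -⅐/3 = -⅐*⅓ = -1/21 ≈ -0.047619)
w(j) = -5*j (w(j) = j*(-5) = -5*j)
H(s, O) = -1/21 + O + s (H(s, O) = (s + O) - 1/21 = (O + s) - 1/21 = -1/21 + O + s)
15 + w(-5)*H(q(2), 3) = 15 + (-5*(-5))*(-1/21 + 3 + (6 + 2)²) = 15 + 25*(-1/21 + 3 + 8²) = 15 + 25*(-1/21 + 3 + 64) = 15 + 25*(1406/21) = 15 + 35150/21 = 35465/21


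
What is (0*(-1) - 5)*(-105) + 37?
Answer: 562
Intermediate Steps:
(0*(-1) - 5)*(-105) + 37 = (0 - 5)*(-105) + 37 = -5*(-105) + 37 = 525 + 37 = 562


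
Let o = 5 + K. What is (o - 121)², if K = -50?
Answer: 27556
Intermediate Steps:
o = -45 (o = 5 - 50 = -45)
(o - 121)² = (-45 - 121)² = (-166)² = 27556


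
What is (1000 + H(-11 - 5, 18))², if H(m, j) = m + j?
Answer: 1004004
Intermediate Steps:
H(m, j) = j + m
(1000 + H(-11 - 5, 18))² = (1000 + (18 + (-11 - 5)))² = (1000 + (18 - 16))² = (1000 + 2)² = 1002² = 1004004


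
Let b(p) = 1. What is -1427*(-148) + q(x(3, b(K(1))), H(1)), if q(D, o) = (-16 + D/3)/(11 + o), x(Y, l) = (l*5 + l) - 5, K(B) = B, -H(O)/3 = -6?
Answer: 18374005/87 ≈ 2.1120e+5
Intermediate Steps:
H(O) = 18 (H(O) = -3*(-6) = 18)
x(Y, l) = -5 + 6*l (x(Y, l) = (5*l + l) - 5 = 6*l - 5 = -5 + 6*l)
q(D, o) = (-16 + D/3)/(11 + o) (q(D, o) = (-16 + D*(⅓))/(11 + o) = (-16 + D/3)/(11 + o))
-1427*(-148) + q(x(3, b(K(1))), H(1)) = -1427*(-148) + (-48 + (-5 + 6*1))/(3*(11 + 18)) = 211196 + (⅓)*(-48 + (-5 + 6))/29 = 211196 + (⅓)*(1/29)*(-48 + 1) = 211196 + (⅓)*(1/29)*(-47) = 211196 - 47/87 = 18374005/87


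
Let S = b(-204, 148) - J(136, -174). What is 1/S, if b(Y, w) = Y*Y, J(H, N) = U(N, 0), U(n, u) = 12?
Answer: 1/41604 ≈ 2.4036e-5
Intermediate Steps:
J(H, N) = 12
b(Y, w) = Y²
S = 41604 (S = (-204)² - 1*12 = 41616 - 12 = 41604)
1/S = 1/41604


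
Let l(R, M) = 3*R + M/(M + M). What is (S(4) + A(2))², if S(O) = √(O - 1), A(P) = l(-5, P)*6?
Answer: (87 - √3)² ≈ 7270.6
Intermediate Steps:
l(R, M) = ½ + 3*R (l(R, M) = 3*R + M/((2*M)) = 3*R + (1/(2*M))*M = 3*R + ½ = ½ + 3*R)
A(P) = -87 (A(P) = (½ + 3*(-5))*6 = (½ - 15)*6 = -29/2*6 = -87)
S(O) = √(-1 + O)
(S(4) + A(2))² = (√(-1 + 4) - 87)² = (√3 - 87)² = (-87 + √3)²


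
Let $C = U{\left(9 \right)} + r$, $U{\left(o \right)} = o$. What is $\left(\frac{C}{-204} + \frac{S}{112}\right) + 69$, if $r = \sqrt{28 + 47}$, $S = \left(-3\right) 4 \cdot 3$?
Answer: $\frac{16335}{238} - \frac{5 \sqrt{3}}{204} \approx 68.592$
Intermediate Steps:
$S = -36$ ($S = \left(-12\right) 3 = -36$)
$r = 5 \sqrt{3}$ ($r = \sqrt{75} = 5 \sqrt{3} \approx 8.6602$)
$C = 9 + 5 \sqrt{3} \approx 17.66$
$\left(\frac{C}{-204} + \frac{S}{112}\right) + 69 = \left(\frac{9 + 5 \sqrt{3}}{-204} - \frac{36}{112}\right) + 69 = \left(\left(9 + 5 \sqrt{3}\right) \left(- \frac{1}{204}\right) - \frac{9}{28}\right) + 69 = \left(\left(- \frac{3}{68} - \frac{5 \sqrt{3}}{204}\right) - \frac{9}{28}\right) + 69 = \left(- \frac{87}{238} - \frac{5 \sqrt{3}}{204}\right) + 69 = \frac{16335}{238} - \frac{5 \sqrt{3}}{204}$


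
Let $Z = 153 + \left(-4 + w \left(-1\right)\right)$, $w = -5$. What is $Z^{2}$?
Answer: $23716$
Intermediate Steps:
$Z = 154$ ($Z = 153 - -1 = 153 + \left(-4 + 5\right) = 153 + 1 = 154$)
$Z^{2} = 154^{2} = 23716$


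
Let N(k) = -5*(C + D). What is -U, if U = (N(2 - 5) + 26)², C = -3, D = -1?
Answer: -2116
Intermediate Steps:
N(k) = 20 (N(k) = -5*(-3 - 1) = -5*(-4) = 20)
U = 2116 (U = (20 + 26)² = 46² = 2116)
-U = -1*2116 = -2116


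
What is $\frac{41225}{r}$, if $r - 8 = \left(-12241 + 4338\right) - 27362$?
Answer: $- \frac{41225}{35257} \approx -1.1693$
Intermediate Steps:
$r = -35257$ ($r = 8 + \left(\left(-12241 + 4338\right) - 27362\right) = 8 - 35265 = -35257$)
$\frac{41225}{r} = \frac{41225}{-35257} = 41225 \left(- \frac{1}{35257}\right) = - \frac{41225}{35257}$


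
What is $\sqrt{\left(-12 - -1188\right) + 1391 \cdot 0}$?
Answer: $14 \sqrt{6} \approx 34.293$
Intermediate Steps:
$\sqrt{\left(-12 - -1188\right) + 1391 \cdot 0} = \sqrt{\left(-12 + 1188\right) + 0} = \sqrt{1176 + 0} = \sqrt{1176} = 14 \sqrt{6}$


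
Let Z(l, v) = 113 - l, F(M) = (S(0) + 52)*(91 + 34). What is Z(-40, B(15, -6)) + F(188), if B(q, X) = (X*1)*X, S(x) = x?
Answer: 6653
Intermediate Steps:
B(q, X) = X² (B(q, X) = X*X = X²)
F(M) = 6500 (F(M) = (0 + 52)*(91 + 34) = 52*125 = 6500)
Z(-40, B(15, -6)) + F(188) = (113 - 1*(-40)) + 6500 = (113 + 40) + 6500 = 153 + 6500 = 6653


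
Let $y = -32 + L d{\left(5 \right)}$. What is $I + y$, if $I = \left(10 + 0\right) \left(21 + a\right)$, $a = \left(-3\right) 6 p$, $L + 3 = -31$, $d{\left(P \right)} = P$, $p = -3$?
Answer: $548$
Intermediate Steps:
$L = -34$ ($L = -3 - 31 = -34$)
$a = 54$ ($a = \left(-3\right) 6 \left(-3\right) = \left(-18\right) \left(-3\right) = 54$)
$y = -202$ ($y = -32 - 170 = -202$)
$I = 750$ ($I = \left(10 + 0\right) \left(21 + 54\right) = 10 \cdot 75 = 750$)
$I + y = 750 - 202 = 548$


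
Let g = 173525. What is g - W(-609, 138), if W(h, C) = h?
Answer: 174134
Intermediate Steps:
g - W(-609, 138) = 173525 - 1*(-609) = 173525 + 609 = 174134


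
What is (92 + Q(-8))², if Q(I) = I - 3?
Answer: 6561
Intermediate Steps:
Q(I) = -3 + I
(92 + Q(-8))² = (92 + (-3 - 8))² = (92 - 11)² = 81² = 6561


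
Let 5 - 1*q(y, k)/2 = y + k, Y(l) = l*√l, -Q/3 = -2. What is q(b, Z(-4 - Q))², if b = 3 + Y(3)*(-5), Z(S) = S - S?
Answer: 2716 + 240*√3 ≈ 3131.7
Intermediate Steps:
Q = 6 (Q = -3*(-2) = 6)
Y(l) = l^(3/2)
Z(S) = 0
b = 3 - 15*√3 (b = 3 + 3^(3/2)*(-5) = 3 + (3*√3)*(-5) = 3 - 15*√3 ≈ -22.981)
q(y, k) = 10 - 2*k - 2*y (q(y, k) = 10 - 2*(y + k) = 10 - 2*(k + y) = 10 + (-2*k - 2*y) = 10 - 2*k - 2*y)
q(b, Z(-4 - Q))² = (10 - 2*0 - 2*(3 - 15*√3))² = (10 + 0 + (-6 + 30*√3))² = (4 + 30*√3)²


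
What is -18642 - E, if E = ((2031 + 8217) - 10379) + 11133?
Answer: -29644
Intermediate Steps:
E = 11002 (E = (10248 - 10379) + 11133 = -131 + 11133 = 11002)
-18642 - E = -18642 - 1*11002 = -18642 - 11002 = -29644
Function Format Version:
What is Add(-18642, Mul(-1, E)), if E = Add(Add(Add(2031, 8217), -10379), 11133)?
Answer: -29644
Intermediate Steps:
E = 11002 (E = Add(Add(10248, -10379), 11133) = Add(-131, 11133) = 11002)
Add(-18642, Mul(-1, E)) = Add(-18642, Mul(-1, 11002)) = Add(-18642, -11002) = -29644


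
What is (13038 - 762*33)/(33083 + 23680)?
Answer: -4036/18921 ≈ -0.21331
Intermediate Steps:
(13038 - 762*33)/(33083 + 23680) = (13038 - 25146)/56763 = -12108*1/56763 = -4036/18921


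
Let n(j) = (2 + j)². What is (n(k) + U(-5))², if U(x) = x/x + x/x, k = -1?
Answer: 9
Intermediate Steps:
U(x) = 2 (U(x) = 1 + 1 = 2)
(n(k) + U(-5))² = ((2 - 1)² + 2)² = (1² + 2)² = (1 + 2)² = 3² = 9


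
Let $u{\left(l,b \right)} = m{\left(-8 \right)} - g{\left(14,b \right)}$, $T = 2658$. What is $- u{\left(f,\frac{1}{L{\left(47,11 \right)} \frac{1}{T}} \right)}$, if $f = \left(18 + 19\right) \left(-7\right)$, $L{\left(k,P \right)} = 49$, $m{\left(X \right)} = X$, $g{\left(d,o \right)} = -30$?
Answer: $-22$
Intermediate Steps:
$f = -259$ ($f = 37 \left(-7\right) = -259$)
$u{\left(l,b \right)} = 22$ ($u{\left(l,b \right)} = -8 - -30 = -8 + 30 = 22$)
$- u{\left(f,\frac{1}{L{\left(47,11 \right)} \frac{1}{T}} \right)} = \left(-1\right) 22 = -22$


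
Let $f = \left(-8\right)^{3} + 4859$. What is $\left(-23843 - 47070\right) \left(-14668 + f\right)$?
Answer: $731893073$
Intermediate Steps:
$f = 4347$ ($f = -512 + 4859 = 4347$)
$\left(-23843 - 47070\right) \left(-14668 + f\right) = \left(-23843 - 47070\right) \left(-14668 + 4347\right) = \left(-70913\right) \left(-10321\right) = 731893073$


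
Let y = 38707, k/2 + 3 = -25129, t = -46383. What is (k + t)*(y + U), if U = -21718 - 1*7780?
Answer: -890022223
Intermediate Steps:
k = -50264 (k = -6 + 2*(-25129) = -6 - 50258 = -50264)
U = -29498 (U = -21718 - 7780 = -29498)
(k + t)*(y + U) = (-50264 - 46383)*(38707 - 29498) = -96647*9209 = -890022223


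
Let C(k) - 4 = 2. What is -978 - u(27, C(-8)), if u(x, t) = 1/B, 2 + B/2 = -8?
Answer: -19559/20 ≈ -977.95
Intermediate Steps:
B = -20 (B = -4 + 2*(-8) = -4 - 16 = -20)
C(k) = 6 (C(k) = 4 + 2 = 6)
u(x, t) = -1/20 (u(x, t) = 1/(-20) = -1/20)
-978 - u(27, C(-8)) = -978 - 1*(-1/20) = -978 + 1/20 = -19559/20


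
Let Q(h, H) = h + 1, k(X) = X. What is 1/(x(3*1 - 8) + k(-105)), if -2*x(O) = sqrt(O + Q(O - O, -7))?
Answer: -105/11026 + I/11026 ≈ -0.0095229 + 9.0695e-5*I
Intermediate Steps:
Q(h, H) = 1 + h
x(O) = -sqrt(1 + O)/2 (x(O) = -sqrt(O + (1 + (O - O)))/2 = -sqrt(O + (1 + 0))/2 = -sqrt(O + 1)/2 = -sqrt(1 + O)/2)
1/(x(3*1 - 8) + k(-105)) = 1/(-sqrt(1 + (3*1 - 8))/2 - 105) = 1/(-sqrt(1 + (3 - 8))/2 - 105) = 1/(-sqrt(1 - 5)/2 - 105) = 1/(-I - 105) = 1/(-105 - I) = (-105 + I)/11026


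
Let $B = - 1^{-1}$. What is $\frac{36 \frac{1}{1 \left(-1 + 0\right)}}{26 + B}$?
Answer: $- \frac{36}{25} \approx -1.44$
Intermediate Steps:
$B = -1$ ($B = \left(-1\right) 1 = -1$)
$\frac{36 \frac{1}{1 \left(-1 + 0\right)}}{26 + B} = \frac{36 \frac{1}{1 \left(-1 + 0\right)}}{26 - 1} = \frac{36 \frac{1}{1 \left(-1\right)}}{25} = \frac{36}{-1} \cdot \frac{1}{25} = 36 \left(-1\right) \frac{1}{25} = \left(-36\right) \frac{1}{25} = - \frac{36}{25}$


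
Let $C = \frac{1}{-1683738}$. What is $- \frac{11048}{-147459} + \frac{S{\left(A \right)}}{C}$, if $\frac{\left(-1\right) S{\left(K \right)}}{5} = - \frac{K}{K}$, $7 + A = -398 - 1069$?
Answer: $- \frac{1241411597662}{147459} \approx -8.4187 \cdot 10^{6}$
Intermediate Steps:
$C = - \frac{1}{1683738} \approx -5.9392 \cdot 10^{-7}$
$A = -1474$ ($A = -7 - 1467 = -1474$)
$S{\left(K \right)} = 5$ ($S{\left(K \right)} = - 5 \left(- \frac{K}{K}\right) = - 5 \left(\left(-1\right) 1\right) = \left(-5\right) \left(-1\right) = 5$)
$- \frac{11048}{-147459} + \frac{S{\left(A \right)}}{C} = - \frac{11048}{-147459} + \frac{5}{- \frac{1}{1683738}} = \left(-11048\right) \left(- \frac{1}{147459}\right) + 5 \left(-1683738\right) = \frac{11048}{147459} - 8418690 = - \frac{1241411597662}{147459}$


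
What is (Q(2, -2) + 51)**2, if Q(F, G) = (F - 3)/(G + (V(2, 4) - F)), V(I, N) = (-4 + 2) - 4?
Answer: 261121/100 ≈ 2611.2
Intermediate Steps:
V(I, N) = -6 (V(I, N) = -2 - 4 = -6)
Q(F, G) = (-3 + F)/(-6 + G - F) (Q(F, G) = (F - 3)/(G + (-6 - F)) = (-3 + F)/(-6 + G - F))
(Q(2, -2) + 51)**2 = ((3 - 1*2)/(6 + 2 - 1*(-2)) + 51)**2 = ((3 - 2)/(6 + 2 + 2) + 51)**2 = (1/10 + 51)**2 = (511/10)**2 = 261121/100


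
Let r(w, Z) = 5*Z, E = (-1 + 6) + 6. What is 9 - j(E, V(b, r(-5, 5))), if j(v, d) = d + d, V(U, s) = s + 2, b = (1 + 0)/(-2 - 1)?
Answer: -45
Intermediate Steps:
E = 11 (E = 5 + 6 = 11)
b = -⅓ (b = 1/(-3) = 1*(-⅓) = -⅓ ≈ -0.33333)
V(U, s) = 2 + s
j(v, d) = 2*d
9 - j(E, V(b, r(-5, 5))) = 9 - 2*(2 + 5*5) = 9 - 2*(2 + 25) = 9 - 2*27 = 9 - 1*54 = 9 - 54 = -45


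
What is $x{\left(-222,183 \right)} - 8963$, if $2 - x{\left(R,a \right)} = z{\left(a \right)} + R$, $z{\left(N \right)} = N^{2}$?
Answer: $-42228$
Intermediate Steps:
$x{\left(R,a \right)} = 2 - R - a^{2}$ ($x{\left(R,a \right)} = 2 - \left(a^{2} + R\right) = 2 - \left(R + a^{2}\right) = 2 - R - a^{2}$)
$x{\left(-222,183 \right)} - 8963 = \left(2 - -222 - 183^{2}\right) - 8963 = \left(2 + 222 - 33489\right) - 8963 = -33265 - 8963 = -42228$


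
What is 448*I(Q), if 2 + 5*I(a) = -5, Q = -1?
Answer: -3136/5 ≈ -627.20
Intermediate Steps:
I(a) = -7/5 (I(a) = -⅖ + (⅕)*(-5) = -⅖ - 1 = -7/5)
448*I(Q) = 448*(-7/5) = -3136/5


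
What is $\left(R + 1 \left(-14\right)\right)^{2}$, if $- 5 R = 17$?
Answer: $\frac{7569}{25} \approx 302.76$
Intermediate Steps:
$R = - \frac{17}{5}$ ($R = \left(- \frac{1}{5}\right) 17 = - \frac{17}{5} \approx -3.4$)
$\left(R + 1 \left(-14\right)\right)^{2} = \left(- \frac{17}{5} + 1 \left(-14\right)\right)^{2} = \left(- \frac{17}{5} - 14\right)^{2} = \left(- \frac{87}{5}\right)^{2} = \frac{7569}{25}$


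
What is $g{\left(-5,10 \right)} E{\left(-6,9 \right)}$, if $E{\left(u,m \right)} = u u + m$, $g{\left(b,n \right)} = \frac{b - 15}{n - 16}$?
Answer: $150$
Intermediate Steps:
$g{\left(b,n \right)} = \frac{-15 + b}{-16 + n}$
$E{\left(u,m \right)} = m + u^{2}$ ($E{\left(u,m \right)} = u^{2} + m = m + u^{2}$)
$g{\left(-5,10 \right)} E{\left(-6,9 \right)} = \frac{-15 - 5}{-16 + 10} \left(9 + \left(-6\right)^{2}\right) = \frac{1}{-6} \left(-20\right) \left(9 + 36\right) = \left(- \frac{1}{6}\right) \left(-20\right) 45 = \frac{10}{3} \cdot 45 = 150$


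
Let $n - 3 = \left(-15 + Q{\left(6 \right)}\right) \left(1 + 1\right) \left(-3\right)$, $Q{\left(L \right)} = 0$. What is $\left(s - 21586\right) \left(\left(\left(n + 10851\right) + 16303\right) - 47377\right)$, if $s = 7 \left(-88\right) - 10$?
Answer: $447127560$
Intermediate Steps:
$s = -626$ ($s = -616 - 10 = -626$)
$n = 93$ ($n = 3 + \left(-15 + 0\right) \left(1 + 1\right) \left(-3\right) = 3 - 15 \cdot 2 \left(-3\right) = 3 - -90 = 3 + 90 = 93$)
$\left(s - 21586\right) \left(\left(\left(n + 10851\right) + 16303\right) - 47377\right) = \left(-626 - 21586\right) \left(\left(\left(93 + 10851\right) + 16303\right) - 47377\right) = - 22212 \left(\left(10944 + 16303\right) - 47377\right) = - 22212 \left(27247 - 47377\right) = \left(-22212\right) \left(-20130\right) = 447127560$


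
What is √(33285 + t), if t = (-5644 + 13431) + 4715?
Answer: √45787 ≈ 213.98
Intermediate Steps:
t = 12502 (t = 7787 + 4715 = 12502)
√(33285 + t) = √(33285 + 12502) = √45787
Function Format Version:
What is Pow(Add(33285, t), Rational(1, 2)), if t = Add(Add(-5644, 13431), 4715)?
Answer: Pow(45787, Rational(1, 2)) ≈ 213.98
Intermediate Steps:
t = 12502 (t = Add(7787, 4715) = 12502)
Pow(Add(33285, t), Rational(1, 2)) = Pow(Add(33285, 12502), Rational(1, 2)) = Pow(45787, Rational(1, 2))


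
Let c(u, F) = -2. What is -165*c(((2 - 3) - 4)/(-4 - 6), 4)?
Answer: 330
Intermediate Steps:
-165*c(((2 - 3) - 4)/(-4 - 6), 4) = -165*(-2) = 330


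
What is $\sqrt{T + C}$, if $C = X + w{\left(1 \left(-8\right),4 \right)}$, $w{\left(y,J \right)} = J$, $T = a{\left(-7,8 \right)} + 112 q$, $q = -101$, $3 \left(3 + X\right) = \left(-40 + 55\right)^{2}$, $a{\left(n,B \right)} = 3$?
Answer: $i \sqrt{11233} \approx 105.99 i$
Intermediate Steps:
$X = 72$ ($X = -3 + \frac{\left(-40 + 55\right)^{2}}{3} = -3 + \frac{15^{2}}{3} = -3 + \frac{1}{3} \cdot 225 = -3 + 75 = 72$)
$T = -11309$ ($T = 3 + 112 \left(-101\right) = 3 - 11312 = -11309$)
$C = 76$ ($C = 72 + 4 = 76$)
$\sqrt{T + C} = \sqrt{-11309 + 76} = \sqrt{-11233} = i \sqrt{11233}$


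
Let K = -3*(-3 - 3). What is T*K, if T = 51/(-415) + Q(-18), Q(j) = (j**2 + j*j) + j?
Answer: 4705182/415 ≈ 11338.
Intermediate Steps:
K = 18 (K = -3*(-6) = 18)
Q(j) = j + 2*j**2 (Q(j) = (j**2 + j**2) + j = 2*j**2 + j = j + 2*j**2)
T = 261399/415 (T = 51/(-415) - 18*(1 + 2*(-18)) = 51*(-1/415) - 18*(1 - 36) = -51/415 - 18*(-35) = -51/415 + 630 = 261399/415 ≈ 629.88)
T*K = (261399/415)*18 = 4705182/415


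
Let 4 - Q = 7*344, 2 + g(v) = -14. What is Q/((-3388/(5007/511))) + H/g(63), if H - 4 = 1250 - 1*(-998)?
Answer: -231639143/1731268 ≈ -133.80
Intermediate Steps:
g(v) = -16 (g(v) = -2 - 14 = -16)
Q = -2404 (Q = 4 - 7*344 = 4 - 1*2408 = 4 - 2408 = -2404)
H = 2252 (H = 4 + (1250 - 1*(-998)) = 4 + (1250 + 998) = 4 + 2248 = 2252)
Q/((-3388/(5007/511))) + H/g(63) = -2404/((-3388/(5007/511))) + 2252/(-16) = -2404/((-3388/(5007*(1/511)))) + 2252*(-1/16) = -2404/((-3388/5007/511)) - 563/4 = -2404/((-3388*511/5007)) - 563/4 = -2404/(-1731268/5007) - 563/4 = -2404*(-5007/1731268) - 563/4 = 3009207/432817 - 563/4 = -231639143/1731268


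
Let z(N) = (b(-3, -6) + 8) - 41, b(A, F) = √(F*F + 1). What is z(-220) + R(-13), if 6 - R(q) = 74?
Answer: -101 + √37 ≈ -94.917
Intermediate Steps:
R(q) = -68 (R(q) = 6 - 1*74 = 6 - 74 = -68)
b(A, F) = √(1 + F²) (b(A, F) = √(F² + 1) = √(1 + F²))
z(N) = -33 + √37 (z(N) = (√(1 + (-6)²) + 8) - 41 = (√(1 + 36) + 8) - 41 = (√37 + 8) - 41 = (8 + √37) - 41 = -33 + √37)
z(-220) + R(-13) = (-33 + √37) - 68 = -101 + √37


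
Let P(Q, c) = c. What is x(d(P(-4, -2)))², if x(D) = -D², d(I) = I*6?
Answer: 20736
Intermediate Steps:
d(I) = 6*I
x(d(P(-4, -2)))² = (-(6*(-2))²)² = (-1*(-12)²)² = (-1*144)² = (-144)² = 20736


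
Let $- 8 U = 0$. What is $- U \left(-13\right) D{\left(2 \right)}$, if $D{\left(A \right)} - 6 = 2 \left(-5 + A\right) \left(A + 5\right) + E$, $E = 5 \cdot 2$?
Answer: $0$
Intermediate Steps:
$U = 0$ ($U = \left(- \frac{1}{8}\right) 0 = 0$)
$E = 10$
$D{\left(A \right)} = 16 + 2 \left(-5 + A\right) \left(5 + A\right)$ ($D{\left(A \right)} = 6 + \left(2 \left(-5 + A\right) \left(A + 5\right) + 10\right) = 6 + \left(2 \left(-5 + A\right) \left(5 + A\right) + 10\right) = 6 + \left(10 + 2 \left(-5 + A\right) \left(5 + A\right)\right) = 16 + 2 \left(-5 + A\right) \left(5 + A\right)$)
$- U \left(-13\right) D{\left(2 \right)} = \left(-1\right) 0 \left(-13\right) \left(-34 + 2 \cdot 2^{2}\right) = 0 \left(-13\right) \left(-34 + 2 \cdot 4\right) = 0 \left(-34 + 8\right) = 0 \left(-26\right) = 0$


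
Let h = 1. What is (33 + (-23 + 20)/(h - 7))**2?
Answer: 4489/4 ≈ 1122.3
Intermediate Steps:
(33 + (-23 + 20)/(h - 7))**2 = (33 + (-23 + 20)/(1 - 7))**2 = (33 - 3/(-6))**2 = (33 - 3*(-1/6))**2 = (33 + 1/2)**2 = (67/2)**2 = 4489/4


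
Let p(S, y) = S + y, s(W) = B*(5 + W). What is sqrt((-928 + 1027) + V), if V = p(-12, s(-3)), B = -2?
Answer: sqrt(83) ≈ 9.1104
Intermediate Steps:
s(W) = -10 - 2*W (s(W) = -2*(5 + W) = -10 - 2*W)
V = -16 (V = -12 + (-10 - 2*(-3)) = -12 + (-10 + 6) = -12 - 4 = -16)
sqrt((-928 + 1027) + V) = sqrt((-928 + 1027) - 16) = sqrt(99 - 16) = sqrt(83)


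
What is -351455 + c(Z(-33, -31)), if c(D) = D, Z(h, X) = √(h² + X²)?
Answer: -351455 + 5*√82 ≈ -3.5141e+5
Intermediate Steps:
Z(h, X) = √(X² + h²)
-351455 + c(Z(-33, -31)) = -351455 + √((-31)² + (-33)²) = -351455 + √(961 + 1089) = -351455 + √2050 = -351455 + 5*√82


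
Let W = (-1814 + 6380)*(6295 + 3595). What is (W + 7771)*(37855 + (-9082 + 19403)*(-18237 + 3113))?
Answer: -7048391846685939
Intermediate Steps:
W = 45157740 (W = 4566*9890 = 45157740)
(W + 7771)*(37855 + (-9082 + 19403)*(-18237 + 3113)) = (45157740 + 7771)*(37855 + (-9082 + 19403)*(-18237 + 3113)) = 45165511*(37855 + 10321*(-15124)) = 45165511*(37855 - 156094804) = 45165511*(-156056949) = -7048391846685939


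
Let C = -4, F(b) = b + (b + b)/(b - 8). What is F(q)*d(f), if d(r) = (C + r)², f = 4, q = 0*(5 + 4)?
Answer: 0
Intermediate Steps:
q = 0 (q = 0*9 = 0)
F(b) = b + 2*b/(-8 + b) (F(b) = b + (2*b)/(-8 + b) = b + 2*b/(-8 + b))
d(r) = (-4 + r)²
F(q)*d(f) = (0*(-6 + 0)/(-8 + 0))*(-4 + 4)² = (0*(-6)/(-8))*0² = (0*(-⅛)*(-6))*0 = 0*0 = 0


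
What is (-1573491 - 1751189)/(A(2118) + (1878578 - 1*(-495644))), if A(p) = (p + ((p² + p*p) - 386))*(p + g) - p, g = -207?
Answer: -831170/4287720871 ≈ -0.00019385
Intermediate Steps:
A(p) = -p + (-207 + p)*(-386 + p + 2*p²) (A(p) = (p + ((p² + p*p) - 386))*(p - 207) - p = (p + ((p² + p²) - 386))*(-207 + p) - p = (p + (2*p² - 386))*(-207 + p) - p = (p + (-386 + 2*p²))*(-207 + p) - p = (-386 + p + 2*p²)*(-207 + p) - p = (-207 + p)*(-386 + p + 2*p²) - p = -p + (-207 + p)*(-386 + p + 2*p²))
(-1573491 - 1751189)/(A(2118) + (1878578 - 1*(-495644))) = (-1573491 - 1751189)/((79902 - 594*2118 - 413*2118² + 2*2118³) + (1878578 - 1*(-495644))) = -3324680/((79902 - 1258092 - 413*4485924 + 2*9501187032) + (1878578 + 495644)) = -3324680/((79902 - 1258092 - 1852686612 + 19002374064) + 2374222) = -3324680/(17148509262 + 2374222) = -3324680/17150883484 = -3324680*1/17150883484 = -831170/4287720871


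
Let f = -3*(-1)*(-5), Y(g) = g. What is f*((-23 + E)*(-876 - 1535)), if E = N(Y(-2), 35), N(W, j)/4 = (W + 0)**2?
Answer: -253155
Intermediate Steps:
N(W, j) = 4*W**2 (N(W, j) = 4*(W + 0)**2 = 4*W**2)
f = -15 (f = 3*(-5) = -15)
E = 16 (E = 4*(-2)**2 = 4*4 = 16)
f*((-23 + E)*(-876 - 1535)) = -15*(-23 + 16)*(-876 - 1535) = -(-105)*(-2411) = -15*16877 = -253155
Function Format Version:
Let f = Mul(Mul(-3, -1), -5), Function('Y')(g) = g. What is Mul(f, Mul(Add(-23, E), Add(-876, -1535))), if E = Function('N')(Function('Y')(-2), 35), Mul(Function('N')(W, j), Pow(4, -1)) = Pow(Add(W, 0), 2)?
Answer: -253155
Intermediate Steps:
Function('N')(W, j) = Mul(4, Pow(W, 2)) (Function('N')(W, j) = Mul(4, Pow(Add(W, 0), 2)) = Mul(4, Pow(W, 2)))
f = -15 (f = Mul(3, -5) = -15)
E = 16 (E = Mul(4, Pow(-2, 2)) = Mul(4, 4) = 16)
Mul(f, Mul(Add(-23, E), Add(-876, -1535))) = Mul(-15, Mul(Add(-23, 16), Add(-876, -1535))) = Mul(-15, Mul(-7, -2411)) = Mul(-15, 16877) = -253155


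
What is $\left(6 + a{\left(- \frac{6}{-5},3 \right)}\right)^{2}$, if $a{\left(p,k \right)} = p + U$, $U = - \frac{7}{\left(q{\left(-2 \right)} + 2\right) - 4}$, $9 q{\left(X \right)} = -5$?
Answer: $\frac{1306449}{13225} \approx 98.786$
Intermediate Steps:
$q{\left(X \right)} = - \frac{5}{9}$ ($q{\left(X \right)} = \frac{1}{9} \left(-5\right) = - \frac{5}{9}$)
$U = \frac{63}{23}$ ($U = - \frac{7}{\left(- \frac{5}{9} + 2\right) - 4} = - \frac{7}{\frac{13}{9} - 4} = - \frac{7}{- \frac{23}{9}} = \left(-7\right) \left(- \frac{9}{23}\right) = \frac{63}{23} \approx 2.7391$)
$a{\left(p,k \right)} = \frac{63}{23} + p$ ($a{\left(p,k \right)} = p + \frac{63}{23} = \frac{63}{23} + p$)
$\left(6 + a{\left(- \frac{6}{-5},3 \right)}\right)^{2} = \left(6 + \left(\frac{63}{23} - \frac{6}{-5}\right)\right)^{2} = \left(6 + \left(\frac{63}{23} - - \frac{6}{5}\right)\right)^{2} = \left(6 + \left(\frac{63}{23} + \frac{6}{5}\right)\right)^{2} = \left(6 + \frac{453}{115}\right)^{2} = \left(\frac{1143}{115}\right)^{2} = \frac{1306449}{13225}$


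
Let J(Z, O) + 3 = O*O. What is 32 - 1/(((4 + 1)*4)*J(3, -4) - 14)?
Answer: 7871/246 ≈ 31.996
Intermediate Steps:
J(Z, O) = -3 + O² (J(Z, O) = -3 + O*O = -3 + O²)
32 - 1/(((4 + 1)*4)*J(3, -4) - 14) = 32 - 1/(((4 + 1)*4)*(-3 + (-4)²) - 14) = 32 - 1/((5*4)*(-3 + 16) - 14) = 32 - 1/(20*13 - 14) = 32 - 1/(260 - 14) = 32 - 1/246 = 7871/246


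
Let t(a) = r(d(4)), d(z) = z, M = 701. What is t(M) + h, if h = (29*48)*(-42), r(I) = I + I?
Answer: -58456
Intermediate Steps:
r(I) = 2*I
h = -58464 (h = 1392*(-42) = -58464)
t(a) = 8 (t(a) = 2*4 = 8)
t(M) + h = 8 - 58464 = -58456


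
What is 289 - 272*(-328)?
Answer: 89505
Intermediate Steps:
289 - 272*(-328) = 289 + 89216 = 89505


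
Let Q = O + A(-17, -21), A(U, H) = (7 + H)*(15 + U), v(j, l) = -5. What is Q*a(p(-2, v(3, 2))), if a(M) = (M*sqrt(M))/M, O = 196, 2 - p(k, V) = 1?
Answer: 224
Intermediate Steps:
p(k, V) = 1 (p(k, V) = 2 - 1*1 = 2 - 1 = 1)
Q = 224 (Q = 196 + (105 + 7*(-17) + 15*(-21) - 21*(-17)) = 196 + (105 - 119 - 315 + 357) = 196 + 28 = 224)
a(M) = sqrt(M) (a(M) = M**(3/2)/M = sqrt(M))
Q*a(p(-2, v(3, 2))) = 224*sqrt(1) = 224*1 = 224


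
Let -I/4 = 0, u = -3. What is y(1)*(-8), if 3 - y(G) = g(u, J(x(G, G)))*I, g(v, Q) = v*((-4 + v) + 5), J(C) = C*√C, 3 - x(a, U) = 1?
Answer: -24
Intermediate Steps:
x(a, U) = 2 (x(a, U) = 3 - 1*1 = 3 - 1 = 2)
J(C) = C^(3/2)
I = 0 (I = -4*0 = 0)
g(v, Q) = v*(1 + v)
y(G) = 3 (y(G) = 3 - (-3*(1 - 3))*0 = 3 - (-3*(-2))*0 = 3 - 6*0 = 3 - 1*0 = 3 + 0 = 3)
y(1)*(-8) = 3*(-8) = -24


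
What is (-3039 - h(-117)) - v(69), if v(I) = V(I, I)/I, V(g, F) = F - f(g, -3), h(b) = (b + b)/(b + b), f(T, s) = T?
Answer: -3040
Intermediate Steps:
h(b) = 1 (h(b) = (2*b)/((2*b)) = (2*b)*(1/(2*b)) = 1)
V(g, F) = F - g
v(I) = 0 (v(I) = (I - I)/I = 0/I = 0)
(-3039 - h(-117)) - v(69) = (-3039 - 1*1) - 1*0 = (-3039 - 1) + 0 = -3040 + 0 = -3040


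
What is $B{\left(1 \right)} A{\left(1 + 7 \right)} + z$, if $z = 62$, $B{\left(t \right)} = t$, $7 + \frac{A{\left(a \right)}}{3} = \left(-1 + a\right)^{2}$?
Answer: $188$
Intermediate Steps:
$A{\left(a \right)} = -21 + 3 \left(-1 + a\right)^{2}$
$B{\left(1 \right)} A{\left(1 + 7 \right)} + z = 1 \left(-21 + 3 \left(-1 + \left(1 + 7\right)\right)^{2}\right) + 62 = 1 \left(-21 + 3 \left(-1 + 8\right)^{2}\right) + 62 = 1 \left(-21 + 3 \cdot 7^{2}\right) + 62 = 1 \left(-21 + 3 \cdot 49\right) + 62 = 1 \left(-21 + 147\right) + 62 = 1 \cdot 126 + 62 = 126 + 62 = 188$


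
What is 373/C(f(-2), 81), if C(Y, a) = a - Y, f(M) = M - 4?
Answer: 373/87 ≈ 4.2874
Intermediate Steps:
f(M) = -4 + M
373/C(f(-2), 81) = 373/(81 - (-4 - 2)) = 373/(81 - 1*(-6)) = 373/(81 + 6) = 373/87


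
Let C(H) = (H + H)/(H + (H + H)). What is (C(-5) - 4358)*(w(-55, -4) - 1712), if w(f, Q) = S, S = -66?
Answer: 23242016/3 ≈ 7.7473e+6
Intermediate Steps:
C(H) = ⅔ (C(H) = (2*H)/(H + 2*H) = (2*H)/((3*H)) = (2*H)*(1/(3*H)) = ⅔)
w(f, Q) = -66
(C(-5) - 4358)*(w(-55, -4) - 1712) = (⅔ - 4358)*(-66 - 1712) = -13072/3*(-1778) = 23242016/3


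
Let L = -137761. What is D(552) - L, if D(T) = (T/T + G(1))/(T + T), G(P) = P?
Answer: 76044073/552 ≈ 1.3776e+5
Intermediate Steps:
D(T) = 1/T (D(T) = (T/T + 1)/(T + T) = (1 + 1)/((2*T)) = 2*(1/(2*T)) = 1/T)
D(552) - L = 1/552 - 1*(-137761) = 1/552 + 137761 = 76044073/552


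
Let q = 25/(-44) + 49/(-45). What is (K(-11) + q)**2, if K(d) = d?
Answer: 628053721/3920400 ≈ 160.20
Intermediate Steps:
q = -3281/1980 (q = 25*(-1/44) + 49*(-1/45) = -25/44 - 49/45 = -3281/1980 ≈ -1.6571)
(K(-11) + q)**2 = (-11 - 3281/1980)**2 = (-25061/1980)**2 = 628053721/3920400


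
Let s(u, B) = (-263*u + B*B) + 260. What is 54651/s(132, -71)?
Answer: -18217/9805 ≈ -1.8579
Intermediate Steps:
s(u, B) = 260 + B² - 263*u (s(u, B) = (-263*u + B²) + 260 = (B² - 263*u) + 260 = 260 + B² - 263*u)
54651/s(132, -71) = 54651/(260 + (-71)² - 263*132) = 54651/(260 + 5041 - 34716) = 54651/(-29415) = 54651*(-1/29415) = -18217/9805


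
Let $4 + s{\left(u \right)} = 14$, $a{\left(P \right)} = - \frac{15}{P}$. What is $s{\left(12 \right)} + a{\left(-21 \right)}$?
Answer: $\frac{75}{7} \approx 10.714$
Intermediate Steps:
$s{\left(u \right)} = 10$ ($s{\left(u \right)} = -4 + 14 = 10$)
$s{\left(12 \right)} + a{\left(-21 \right)} = 10 - \frac{15}{-21} = 10 - - \frac{5}{7} = 10 + \frac{5}{7} = \frac{75}{7}$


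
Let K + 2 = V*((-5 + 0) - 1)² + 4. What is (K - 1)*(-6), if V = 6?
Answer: -1302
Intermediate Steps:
K = 218 (K = -2 + (6*((-5 + 0) - 1)² + 4) = -2 + (6*(-5 - 1)² + 4) = -2 + (6*(-6)² + 4) = -2 + (6*36 + 4) = -2 + (216 + 4) = -2 + 220 = 218)
(K - 1)*(-6) = (218 - 1)*(-6) = 217*(-6) = -1302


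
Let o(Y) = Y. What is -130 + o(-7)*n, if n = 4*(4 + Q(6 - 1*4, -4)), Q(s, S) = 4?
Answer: -354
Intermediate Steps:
n = 32 (n = 4*(4 + 4) = 4*8 = 32)
-130 + o(-7)*n = -130 - 7*32 = -130 - 224 = -354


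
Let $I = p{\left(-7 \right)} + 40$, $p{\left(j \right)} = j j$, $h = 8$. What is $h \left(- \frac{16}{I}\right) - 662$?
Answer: $- \frac{59046}{89} \approx -663.44$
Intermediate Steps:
$p{\left(j \right)} = j^{2}$
$I = 89$ ($I = \left(-7\right)^{2} + 40 = 49 + 40 = 89$)
$h \left(- \frac{16}{I}\right) - 662 = 8 \left(- \frac{16}{89}\right) - 662 = - \frac{128}{89} - 662 = - \frac{59046}{89}$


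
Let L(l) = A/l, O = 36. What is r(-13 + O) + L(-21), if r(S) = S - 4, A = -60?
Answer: 153/7 ≈ 21.857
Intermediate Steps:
r(S) = -4 + S
L(l) = -60/l
r(-13 + O) + L(-21) = (-4 + (-13 + 36)) - 60/(-21) = (-4 + 23) - 60*(-1/21) = 19 + 20/7 = 153/7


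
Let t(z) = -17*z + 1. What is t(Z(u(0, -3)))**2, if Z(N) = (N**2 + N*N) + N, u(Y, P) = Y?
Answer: 1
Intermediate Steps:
Z(N) = N + 2*N**2 (Z(N) = (N**2 + N**2) + N = 2*N**2 + N = N + 2*N**2)
t(z) = 1 - 17*z
t(Z(u(0, -3)))**2 = (1 - 0*(1 + 2*0))**2 = (1 - 0*(1 + 0))**2 = (1 - 0)**2 = (1 - 17*0)**2 = (1 + 0)**2 = 1**2 = 1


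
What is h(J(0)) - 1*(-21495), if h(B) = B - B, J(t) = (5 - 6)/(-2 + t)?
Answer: 21495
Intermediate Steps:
J(t) = -1/(-2 + t)
h(B) = 0
h(J(0)) - 1*(-21495) = 0 - 1*(-21495) = 0 + 21495 = 21495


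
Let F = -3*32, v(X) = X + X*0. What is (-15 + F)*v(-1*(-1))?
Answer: -111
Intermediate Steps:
v(X) = X (v(X) = X + 0 = X)
F = -96
(-15 + F)*v(-1*(-1)) = (-15 - 96)*(-1*(-1)) = -111*1 = -111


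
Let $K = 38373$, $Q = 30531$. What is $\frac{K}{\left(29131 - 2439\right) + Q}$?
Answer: $\frac{38373}{57223} \approx 0.67059$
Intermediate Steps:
$\frac{K}{\left(29131 - 2439\right) + Q} = \frac{38373}{\left(29131 - 2439\right) + 30531} = \frac{38373}{26692 + 30531} = \frac{38373}{57223}$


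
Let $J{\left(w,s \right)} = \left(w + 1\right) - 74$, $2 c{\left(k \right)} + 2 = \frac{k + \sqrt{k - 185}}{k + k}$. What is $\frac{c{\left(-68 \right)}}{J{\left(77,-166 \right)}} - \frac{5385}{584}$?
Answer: $- \frac{10989}{1168} - \frac{i \sqrt{253}}{1088} \approx -9.4084 - 0.014619 i$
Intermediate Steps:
$c{\left(k \right)} = -1 + \frac{k + \sqrt{-185 + k}}{4 k}$ ($c{\left(k \right)} = -1 + \frac{\left(k + \sqrt{k - 185}\right) \frac{1}{k + k}}{2} = -1 + \frac{\left(k + \sqrt{-185 + k}\right) \frac{1}{2 k}}{2} = -1 + \frac{\frac{1}{2} \frac{1}{k} \left(k + \sqrt{-185 + k}\right)}{2} = -1 + \frac{k + \sqrt{-185 + k}}{4 k}$)
$J{\left(w,s \right)} = -73 + w$ ($J{\left(w,s \right)} = \left(1 + w\right) - 74 = -73 + w$)
$\frac{c{\left(-68 \right)}}{J{\left(77,-166 \right)}} - \frac{5385}{584} = \frac{\frac{1}{4} \frac{1}{-68} \left(\sqrt{-185 - 68} - -204\right)}{-73 + 77} - \frac{5385}{584} = \frac{\frac{1}{4} \left(- \frac{1}{68}\right) \left(\sqrt{-253} + 204\right)}{4} - \frac{5385}{584} = \frac{1}{4} \left(- \frac{1}{68}\right) \left(i \sqrt{253} + 204\right) \frac{1}{4} - \frac{5385}{584} = \frac{1}{4} \left(- \frac{1}{68}\right) \left(204 + i \sqrt{253}\right) \frac{1}{4} - \frac{5385}{584} = \left(- \frac{3}{4} - \frac{i \sqrt{253}}{272}\right) \frac{1}{4} - \frac{5385}{584} = \left(- \frac{3}{16} - \frac{i \sqrt{253}}{1088}\right) - \frac{5385}{584} = - \frac{10989}{1168} - \frac{i \sqrt{253}}{1088}$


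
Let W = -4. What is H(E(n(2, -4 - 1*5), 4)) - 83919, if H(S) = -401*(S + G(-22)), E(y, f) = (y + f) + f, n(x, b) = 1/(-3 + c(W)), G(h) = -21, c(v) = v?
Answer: -550541/7 ≈ -78649.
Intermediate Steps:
n(x, b) = -⅐ (n(x, b) = 1/(-3 - 4) = 1/(-7) = -⅐)
E(y, f) = y + 2*f (E(y, f) = (f + y) + f = y + 2*f)
H(S) = 8421 - 401*S (H(S) = -401*(S - 21) = -401*(-21 + S) = 8421 - 401*S)
H(E(n(2, -4 - 1*5), 4)) - 83919 = (8421 - 401*(-⅐ + 2*4)) - 83919 = (8421 - 401*(-⅐ + 8)) - 83919 = (8421 - 401*55/7) - 83919 = (8421 - 22055/7) - 83919 = 36892/7 - 83919 = -550541/7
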